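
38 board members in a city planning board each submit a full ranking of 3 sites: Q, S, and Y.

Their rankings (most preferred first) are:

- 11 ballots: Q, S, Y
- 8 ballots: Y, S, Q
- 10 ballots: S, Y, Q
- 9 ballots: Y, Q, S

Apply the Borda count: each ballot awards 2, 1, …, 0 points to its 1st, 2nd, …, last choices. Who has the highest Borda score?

Y

Borda scores:
  Q: 11·2 + 8·0 + 10·0 + 9·1 = 31
  S: 11·1 + 8·1 + 10·2 + 9·0 = 39
  Y: 11·0 + 8·2 + 10·1 + 9·2 = 44
Y has the highest total.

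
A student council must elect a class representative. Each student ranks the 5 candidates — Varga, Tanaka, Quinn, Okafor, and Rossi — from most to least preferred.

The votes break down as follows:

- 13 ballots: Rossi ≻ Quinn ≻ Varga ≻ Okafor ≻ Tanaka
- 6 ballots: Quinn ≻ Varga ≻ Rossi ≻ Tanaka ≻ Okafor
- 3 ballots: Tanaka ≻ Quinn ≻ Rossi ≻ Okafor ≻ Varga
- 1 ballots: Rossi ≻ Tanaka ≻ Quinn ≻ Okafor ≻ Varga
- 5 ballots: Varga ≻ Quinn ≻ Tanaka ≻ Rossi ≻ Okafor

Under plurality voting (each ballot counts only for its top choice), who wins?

Rossi

First-place vote totals:
  Varga: 5
  Tanaka: 3
  Quinn: 6
  Okafor: 0
  Rossi: 14
Rossi has the most first-place votes.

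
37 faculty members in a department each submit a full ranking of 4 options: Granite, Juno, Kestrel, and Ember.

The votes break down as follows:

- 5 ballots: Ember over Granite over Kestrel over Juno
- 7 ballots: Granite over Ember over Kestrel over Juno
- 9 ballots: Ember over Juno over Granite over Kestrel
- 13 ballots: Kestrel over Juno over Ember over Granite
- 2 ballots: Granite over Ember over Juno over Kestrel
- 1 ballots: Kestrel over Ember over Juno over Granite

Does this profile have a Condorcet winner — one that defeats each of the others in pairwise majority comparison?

Yes

Head-to-head results (37 voters total):
Granite vs Juno: Juno wins 23–14.
Granite vs Kestrel: Granite wins 23–14.
Granite vs Ember: Ember wins 28–9.
Juno vs Kestrel: Kestrel wins 26–11.
Juno vs Ember: Ember wins 24–13.
Kestrel vs Ember: Ember wins 23–14.
Ember beats each rival — Granite (28–9), Juno (24–13), Kestrel (23–14) — so Ember is the Condorcet winner.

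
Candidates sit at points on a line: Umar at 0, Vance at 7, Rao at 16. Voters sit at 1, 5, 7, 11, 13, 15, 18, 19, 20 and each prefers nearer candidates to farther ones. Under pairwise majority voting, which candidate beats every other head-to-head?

Rao

With single-peaked preferences on a line, the Condorcet winner is the candidate closest to the median voter.
The median voter (position 13) is closest to Rao at 16.
Check: Rao vs Umar — voters closer to Rao: 6 of 9.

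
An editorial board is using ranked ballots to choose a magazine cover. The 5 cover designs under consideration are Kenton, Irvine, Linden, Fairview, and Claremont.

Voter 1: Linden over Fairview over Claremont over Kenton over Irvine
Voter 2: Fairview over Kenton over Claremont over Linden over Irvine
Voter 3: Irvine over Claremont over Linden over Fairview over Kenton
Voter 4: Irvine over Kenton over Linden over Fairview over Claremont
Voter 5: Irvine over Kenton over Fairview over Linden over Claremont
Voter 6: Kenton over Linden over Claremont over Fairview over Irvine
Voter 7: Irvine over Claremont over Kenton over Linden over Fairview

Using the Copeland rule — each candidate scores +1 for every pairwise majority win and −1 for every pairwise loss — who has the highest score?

Pairwise results:
  Kenton vs Irvine: Irvine wins 4–3.
  Kenton vs Linden: Kenton wins 5–2.
  Kenton vs Fairview: Kenton wins 4–3.
  Kenton vs Claremont: Kenton wins 4–3.
  Irvine vs Linden: Irvine wins 4–3.
  Irvine vs Fairview: Irvine wins 4–3.
  Irvine vs Claremont: Irvine wins 4–3.
  Linden vs Fairview: Linden wins 5–2.
  Linden vs Claremont: Linden wins 4–3.
  Fairview vs Claremont: Fairview wins 4–3.
Copeland scores (wins − losses):
  Kenton: 3 − 1 = 2
  Irvine: 4 − 0 = 4
  Linden: 2 − 2 = 0
  Fairview: 1 − 3 = -2
  Claremont: 0 − 4 = -4
Irvine has the best Copeland score.

Irvine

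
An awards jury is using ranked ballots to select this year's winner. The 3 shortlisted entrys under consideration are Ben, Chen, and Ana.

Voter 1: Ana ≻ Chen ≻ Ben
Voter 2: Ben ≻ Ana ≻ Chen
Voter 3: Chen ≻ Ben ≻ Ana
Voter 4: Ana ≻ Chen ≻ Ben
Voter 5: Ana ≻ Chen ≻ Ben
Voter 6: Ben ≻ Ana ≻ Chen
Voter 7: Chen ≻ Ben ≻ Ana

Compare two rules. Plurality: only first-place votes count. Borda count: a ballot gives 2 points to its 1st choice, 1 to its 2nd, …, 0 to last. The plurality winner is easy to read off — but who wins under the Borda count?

Ana

Plurality first-place counts: Ben 2, Chen 2, Ana 3 → Ana.
Borda totals: Ben 6, Chen 7, Ana 8 → Ana.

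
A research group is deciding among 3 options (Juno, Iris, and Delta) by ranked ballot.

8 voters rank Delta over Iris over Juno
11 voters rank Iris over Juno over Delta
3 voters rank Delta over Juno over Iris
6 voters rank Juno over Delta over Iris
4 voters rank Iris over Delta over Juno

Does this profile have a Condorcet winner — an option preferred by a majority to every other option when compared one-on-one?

No

Head-to-head results (32 voters total):
Juno vs Iris: Iris wins 23–9.
Juno vs Delta: Juno wins 17–15.
Iris vs Delta: Delta wins 17–15.
No candidate beats all others: Juno beats Delta beats Iris beats Juno, a majority cycle.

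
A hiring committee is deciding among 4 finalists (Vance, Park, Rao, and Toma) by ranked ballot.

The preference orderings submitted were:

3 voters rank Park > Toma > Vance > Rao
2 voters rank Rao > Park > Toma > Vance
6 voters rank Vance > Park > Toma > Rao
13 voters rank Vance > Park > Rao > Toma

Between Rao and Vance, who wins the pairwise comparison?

Vance

Ballots ranking Rao above Vance: 2.
Ballots ranking Vance above Rao: 3+6+13 = 22.
Vance wins the head-to-head, 22–2.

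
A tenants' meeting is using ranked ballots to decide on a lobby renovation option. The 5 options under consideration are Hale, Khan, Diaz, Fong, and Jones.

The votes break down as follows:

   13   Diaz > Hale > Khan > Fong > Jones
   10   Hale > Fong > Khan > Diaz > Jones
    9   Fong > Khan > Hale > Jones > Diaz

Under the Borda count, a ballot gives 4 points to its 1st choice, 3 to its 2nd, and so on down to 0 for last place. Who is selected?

Hale

Borda scores:
  Hale: 13·3 + 10·4 + 9·2 = 97
  Khan: 13·2 + 10·2 + 9·3 = 73
  Diaz: 13·4 + 10·1 + 9·0 = 62
  Fong: 13·1 + 10·3 + 9·4 = 79
  Jones: 13·0 + 10·0 + 9·1 = 9
Hale has the highest total.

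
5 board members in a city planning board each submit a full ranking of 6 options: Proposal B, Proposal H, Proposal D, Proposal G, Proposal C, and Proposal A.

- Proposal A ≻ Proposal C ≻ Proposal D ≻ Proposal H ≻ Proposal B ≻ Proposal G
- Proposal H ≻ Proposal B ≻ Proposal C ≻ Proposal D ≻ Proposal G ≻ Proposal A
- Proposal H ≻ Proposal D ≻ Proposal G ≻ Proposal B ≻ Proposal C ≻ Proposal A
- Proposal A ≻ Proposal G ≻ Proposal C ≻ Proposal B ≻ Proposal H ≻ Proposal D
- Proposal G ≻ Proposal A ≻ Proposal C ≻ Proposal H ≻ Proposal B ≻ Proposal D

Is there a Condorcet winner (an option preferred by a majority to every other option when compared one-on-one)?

No

Head-to-head results (5 voters total):
Proposal B vs Proposal H: Proposal H wins 4–1.
Proposal B vs Proposal D: Proposal B wins 3–2.
Proposal B vs Proposal G: Proposal G wins 3–2.
Proposal B vs Proposal C: Proposal C wins 3–2.
Proposal B vs Proposal A: Proposal A wins 3–2.
Proposal H vs Proposal D: Proposal H wins 4–1.
Proposal H vs Proposal G: Proposal H wins 3–2.
Proposal H vs Proposal C: Proposal C wins 3–2.
Proposal H vs Proposal A: Proposal A wins 3–2.
Proposal D vs Proposal G: Proposal D wins 3–2.
Proposal D vs Proposal C: Proposal C wins 4–1.
Proposal D vs Proposal A: Proposal A wins 3–2.
Proposal G vs Proposal C: Proposal G wins 3–2.
Proposal G vs Proposal A: Proposal G wins 3–2.
Proposal C vs Proposal A: Proposal A wins 3–2.
No candidate beats all others: Proposal B beats Proposal D beats Proposal G beats Proposal B, a majority cycle.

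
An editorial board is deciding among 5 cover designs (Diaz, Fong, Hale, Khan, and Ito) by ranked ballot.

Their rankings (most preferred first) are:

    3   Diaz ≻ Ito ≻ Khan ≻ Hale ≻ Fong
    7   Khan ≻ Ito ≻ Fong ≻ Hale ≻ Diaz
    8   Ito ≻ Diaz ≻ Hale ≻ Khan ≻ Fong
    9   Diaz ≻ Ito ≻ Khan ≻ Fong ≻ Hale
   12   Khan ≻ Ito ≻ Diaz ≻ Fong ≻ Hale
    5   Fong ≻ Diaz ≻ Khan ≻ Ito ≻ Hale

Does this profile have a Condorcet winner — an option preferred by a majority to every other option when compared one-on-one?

No

Head-to-head results (44 voters total):
Diaz vs Fong: Diaz wins 32–12.
Diaz vs Hale: Diaz wins 37–7.
Diaz vs Khan: Diaz wins 25–19.
Diaz vs Ito: Ito wins 27–17.
Fong vs Hale: Fong wins 33–11.
Fong vs Khan: Khan wins 39–5.
Fong vs Ito: Ito wins 39–5.
Hale vs Khan: Khan wins 36–8.
Hale vs Ito: Ito wins 44–0.
Khan vs Ito: Khan wins 24–20.
No candidate beats all others: Diaz beats Khan beats Ito beats Diaz, a majority cycle.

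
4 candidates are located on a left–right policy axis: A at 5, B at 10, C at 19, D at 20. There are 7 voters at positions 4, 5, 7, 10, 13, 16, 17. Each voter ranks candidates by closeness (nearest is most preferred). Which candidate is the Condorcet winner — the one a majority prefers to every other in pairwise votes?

With single-peaked preferences on a line, the Condorcet winner is the candidate closest to the median voter.
The median voter (position 10) is closest to B at 10.
Check: B vs C — voters closer to B: 5 of 7.

B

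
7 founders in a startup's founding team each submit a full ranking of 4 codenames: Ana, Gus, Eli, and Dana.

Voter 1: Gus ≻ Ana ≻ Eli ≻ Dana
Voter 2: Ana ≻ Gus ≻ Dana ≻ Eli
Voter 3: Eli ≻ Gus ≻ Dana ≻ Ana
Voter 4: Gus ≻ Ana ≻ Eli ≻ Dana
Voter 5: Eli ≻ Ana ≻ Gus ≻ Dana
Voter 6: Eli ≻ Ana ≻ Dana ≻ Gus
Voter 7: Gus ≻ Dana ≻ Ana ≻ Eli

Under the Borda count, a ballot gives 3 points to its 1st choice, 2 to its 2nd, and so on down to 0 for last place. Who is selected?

Borda scores:
  Ana: 2 + 3 + 0 + 2 + 2 + 2 + 1 = 12
  Gus: 3 + 2 + 2 + 3 + 1 + 0 + 3 = 14
  Eli: 1 + 0 + 3 + 1 + 3 + 3 + 0 = 11
  Dana: 0 + 1 + 1 + 0 + 0 + 1 + 2 = 5
Gus has the highest total.

Gus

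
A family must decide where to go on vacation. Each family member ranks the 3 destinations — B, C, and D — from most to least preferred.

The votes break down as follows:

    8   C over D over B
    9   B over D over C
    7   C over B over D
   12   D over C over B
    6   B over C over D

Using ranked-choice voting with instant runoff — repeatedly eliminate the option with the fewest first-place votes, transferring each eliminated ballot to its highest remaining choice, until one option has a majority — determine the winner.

C

Round 1: B 15, C 15, D 12. D has the fewest and is eliminated.
Round 2: C 27, B 15. C has a majority.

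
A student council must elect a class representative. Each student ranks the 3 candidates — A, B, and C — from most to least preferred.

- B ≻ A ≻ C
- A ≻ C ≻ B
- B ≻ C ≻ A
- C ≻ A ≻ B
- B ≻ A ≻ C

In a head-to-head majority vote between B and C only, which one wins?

Ballots ranking B above C: 3.
Ballots ranking C above B: 2.
B wins the head-to-head, 3–2.

B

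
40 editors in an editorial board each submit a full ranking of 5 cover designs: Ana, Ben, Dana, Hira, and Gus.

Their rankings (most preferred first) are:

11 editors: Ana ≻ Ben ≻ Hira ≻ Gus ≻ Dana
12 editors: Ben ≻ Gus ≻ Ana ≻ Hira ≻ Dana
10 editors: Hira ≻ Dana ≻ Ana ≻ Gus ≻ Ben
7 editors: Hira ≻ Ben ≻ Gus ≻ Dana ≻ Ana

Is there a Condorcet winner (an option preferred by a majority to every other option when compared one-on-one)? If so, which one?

Ana

Head-to-head results (40 voters total):
Ana vs Ben: Ana wins 21–19.
Ana vs Dana: Ana wins 23–17.
Ana vs Hira: Ana wins 23–17.
Ana vs Gus: Ana wins 21–19.
Ben vs Dana: Ben wins 30–10.
Ben vs Hira: Ben wins 23–17.
Ben vs Gus: Ben wins 30–10.
Dana vs Hira: Hira wins 40–0.
Dana vs Gus: Gus wins 30–10.
Hira vs Gus: Hira wins 28–12.
Ana beats each rival — Ben (21–19), Dana (23–17), Hira (23–17), Gus (21–19) — so Ana is the Condorcet winner.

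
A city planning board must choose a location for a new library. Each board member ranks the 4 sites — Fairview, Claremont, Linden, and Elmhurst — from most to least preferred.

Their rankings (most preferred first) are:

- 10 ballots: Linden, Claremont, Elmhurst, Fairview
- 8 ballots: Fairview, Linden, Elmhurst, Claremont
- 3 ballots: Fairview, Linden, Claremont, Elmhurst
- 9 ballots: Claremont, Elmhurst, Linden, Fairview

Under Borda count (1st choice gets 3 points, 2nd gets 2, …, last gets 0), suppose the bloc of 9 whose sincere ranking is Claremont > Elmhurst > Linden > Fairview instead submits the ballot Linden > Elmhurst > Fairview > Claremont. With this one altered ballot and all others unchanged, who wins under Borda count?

Linden

Borda totals with the altered ballot: Fairview 42, Claremont 23, Linden 79, Elmhurst 36.
The winner is unchanged: still Linden.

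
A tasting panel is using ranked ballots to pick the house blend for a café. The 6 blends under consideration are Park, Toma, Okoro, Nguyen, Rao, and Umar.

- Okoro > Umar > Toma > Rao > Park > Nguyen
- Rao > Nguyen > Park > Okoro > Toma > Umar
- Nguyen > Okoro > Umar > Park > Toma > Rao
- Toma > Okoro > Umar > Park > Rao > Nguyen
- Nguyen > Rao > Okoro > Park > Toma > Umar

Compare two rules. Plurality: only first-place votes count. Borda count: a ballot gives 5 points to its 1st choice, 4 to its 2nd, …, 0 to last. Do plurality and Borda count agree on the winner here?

Plurality first-place counts: Park 0, Toma 1, Okoro 1, Nguyen 2, Rao 1, Umar 0 → Nguyen.
Borda totals: Park 10, Toma 11, Okoro 18, Nguyen 14, Rao 12, Umar 10 → Okoro.
The two rules disagree: plurality picks Nguyen, Borda picks Okoro.

No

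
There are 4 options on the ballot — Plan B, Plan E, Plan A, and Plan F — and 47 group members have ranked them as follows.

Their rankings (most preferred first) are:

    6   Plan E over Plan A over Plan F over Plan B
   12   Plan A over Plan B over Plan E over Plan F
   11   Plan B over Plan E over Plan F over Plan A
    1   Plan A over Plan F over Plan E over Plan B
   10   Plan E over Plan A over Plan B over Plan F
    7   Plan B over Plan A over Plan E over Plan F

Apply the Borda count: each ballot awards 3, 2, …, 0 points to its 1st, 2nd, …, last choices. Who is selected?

Borda scores:
  Plan B: 6·0 + 12·2 + 11·3 + 0 + 10·1 + 7·3 = 88
  Plan E: 6·3 + 12·1 + 11·2 + 1 + 10·3 + 7·1 = 90
  Plan A: 6·2 + 12·3 + 11·0 + 3 + 10·2 + 7·2 = 85
  Plan F: 6·1 + 12·0 + 11·1 + 2 + 10·0 + 7·0 = 19
Plan E has the highest total.

Plan E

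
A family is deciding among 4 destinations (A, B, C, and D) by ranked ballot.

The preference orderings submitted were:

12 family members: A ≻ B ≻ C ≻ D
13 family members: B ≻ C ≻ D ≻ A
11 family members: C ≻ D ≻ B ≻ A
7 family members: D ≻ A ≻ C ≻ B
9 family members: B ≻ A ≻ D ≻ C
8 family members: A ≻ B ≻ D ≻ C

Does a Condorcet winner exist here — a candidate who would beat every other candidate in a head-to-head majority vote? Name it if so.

Head-to-head results (60 voters total):
A vs B: B wins 33–27.
A vs C: A wins 36–24.
A vs D: D wins 31–29.
B vs C: B wins 42–18.
B vs D: B wins 42–18.
C vs D: C wins 36–24.
B beats each rival — A (33–27), C (42–18), D (42–18) — so B is the Condorcet winner.

B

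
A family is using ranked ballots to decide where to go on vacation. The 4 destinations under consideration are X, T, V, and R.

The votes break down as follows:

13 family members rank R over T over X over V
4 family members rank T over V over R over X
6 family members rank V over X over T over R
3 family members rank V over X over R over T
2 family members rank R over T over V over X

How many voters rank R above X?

Ballots ranking R above X: 13+4+2 = 19.
Ballots ranking X above R: 6+3 = 9.
So 19 of 28 voters prefer R to X.

19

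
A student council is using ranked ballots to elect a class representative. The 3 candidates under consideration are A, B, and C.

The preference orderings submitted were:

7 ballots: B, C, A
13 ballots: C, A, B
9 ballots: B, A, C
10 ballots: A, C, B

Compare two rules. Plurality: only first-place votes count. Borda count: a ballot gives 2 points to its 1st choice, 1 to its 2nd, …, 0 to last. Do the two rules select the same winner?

No

Plurality first-place counts: A 10, B 16, C 13 → B.
Borda totals: A 42, B 32, C 43 → C.
The two rules disagree: plurality picks B, Borda picks C.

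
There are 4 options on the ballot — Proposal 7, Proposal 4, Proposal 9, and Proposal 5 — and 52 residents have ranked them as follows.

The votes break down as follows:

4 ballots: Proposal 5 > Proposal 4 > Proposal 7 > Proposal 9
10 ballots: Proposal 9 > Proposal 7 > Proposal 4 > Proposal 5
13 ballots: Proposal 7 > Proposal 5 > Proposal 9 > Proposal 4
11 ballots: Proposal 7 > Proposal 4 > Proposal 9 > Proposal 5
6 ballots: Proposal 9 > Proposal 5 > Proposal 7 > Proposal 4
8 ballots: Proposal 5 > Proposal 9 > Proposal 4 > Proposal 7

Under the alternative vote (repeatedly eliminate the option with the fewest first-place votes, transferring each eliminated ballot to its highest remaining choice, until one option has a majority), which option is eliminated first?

Proposal 4

Round 1: Proposal 7 24, Proposal 9 16, Proposal 5 12, Proposal 4 0. Proposal 4 has the fewest and is eliminated.
Round 2: Proposal 7 24, Proposal 9 16, Proposal 5 12. Proposal 5 has the fewest and is eliminated.
Round 3: Proposal 7 28, Proposal 9 24. Proposal 7 has a majority.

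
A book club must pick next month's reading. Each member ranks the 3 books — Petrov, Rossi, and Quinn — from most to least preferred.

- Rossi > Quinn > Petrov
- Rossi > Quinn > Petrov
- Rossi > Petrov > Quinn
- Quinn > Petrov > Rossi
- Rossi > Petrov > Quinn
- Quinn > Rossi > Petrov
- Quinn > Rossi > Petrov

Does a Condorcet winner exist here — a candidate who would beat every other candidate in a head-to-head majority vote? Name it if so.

Head-to-head results (7 voters total):
Petrov vs Rossi: Rossi wins 6–1.
Petrov vs Quinn: Quinn wins 5–2.
Rossi vs Quinn: Rossi wins 4–3.
Rossi beats each rival — Petrov (6–1), Quinn (4–3) — so Rossi is the Condorcet winner.

Rossi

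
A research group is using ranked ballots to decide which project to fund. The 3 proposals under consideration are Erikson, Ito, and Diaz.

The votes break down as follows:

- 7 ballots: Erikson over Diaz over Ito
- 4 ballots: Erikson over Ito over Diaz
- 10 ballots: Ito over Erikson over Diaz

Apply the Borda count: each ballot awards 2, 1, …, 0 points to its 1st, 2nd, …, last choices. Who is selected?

Borda scores:
  Erikson: 7·2 + 4·2 + 10·1 = 32
  Ito: 7·0 + 4·1 + 10·2 = 24
  Diaz: 7·1 + 4·0 + 10·0 = 7
Erikson has the highest total.

Erikson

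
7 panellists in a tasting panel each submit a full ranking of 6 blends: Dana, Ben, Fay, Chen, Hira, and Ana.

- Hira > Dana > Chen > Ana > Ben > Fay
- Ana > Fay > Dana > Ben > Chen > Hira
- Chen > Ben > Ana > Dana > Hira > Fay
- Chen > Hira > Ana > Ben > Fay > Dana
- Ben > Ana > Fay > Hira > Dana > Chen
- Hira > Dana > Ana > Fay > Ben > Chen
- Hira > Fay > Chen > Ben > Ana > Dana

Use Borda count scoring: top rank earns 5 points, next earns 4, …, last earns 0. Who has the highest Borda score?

Borda scores:
  Dana: 4 + 3 + 2 + 0 + 1 + 4 + 0 = 14
  Ben: 1 + 2 + 4 + 2 + 5 + 1 + 2 = 17
  Fay: 0 + 4 + 0 + 1 + 3 + 2 + 4 = 14
  Chen: 3 + 1 + 5 + 5 + 0 + 0 + 3 = 17
  Hira: 5 + 0 + 1 + 4 + 2 + 5 + 5 = 22
  Ana: 2 + 5 + 3 + 3 + 4 + 3 + 1 = 21
Hira has the highest total.

Hira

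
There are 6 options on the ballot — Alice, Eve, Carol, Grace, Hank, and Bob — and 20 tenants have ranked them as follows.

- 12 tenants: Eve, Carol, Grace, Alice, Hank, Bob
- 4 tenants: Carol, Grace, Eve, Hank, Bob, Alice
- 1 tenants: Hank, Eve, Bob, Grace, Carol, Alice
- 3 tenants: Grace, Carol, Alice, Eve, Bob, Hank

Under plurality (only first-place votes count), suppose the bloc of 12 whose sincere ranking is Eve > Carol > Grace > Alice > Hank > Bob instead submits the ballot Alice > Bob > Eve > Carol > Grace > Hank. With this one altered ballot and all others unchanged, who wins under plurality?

Alice

First-place totals with the altered ballot: Alice 12, Eve 0, Carol 4, Grace 3, Hank 1, Bob 0.
The switch changes the winner from Eve to Alice.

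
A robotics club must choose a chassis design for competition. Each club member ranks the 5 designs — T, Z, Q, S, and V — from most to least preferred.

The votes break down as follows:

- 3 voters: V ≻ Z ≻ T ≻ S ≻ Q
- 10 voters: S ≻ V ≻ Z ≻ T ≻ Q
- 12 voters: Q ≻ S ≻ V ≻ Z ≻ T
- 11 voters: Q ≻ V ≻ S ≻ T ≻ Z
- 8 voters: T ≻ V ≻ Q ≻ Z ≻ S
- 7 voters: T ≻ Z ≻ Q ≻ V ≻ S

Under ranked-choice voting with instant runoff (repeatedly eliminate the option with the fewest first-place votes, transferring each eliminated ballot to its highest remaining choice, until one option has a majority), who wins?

Round 1: Q 23, T 15, S 10, V 3, Z 0. Z has the fewest and is eliminated.
Round 2: Q 23, T 15, S 10, V 3. V has the fewest and is eliminated.
Round 3: Q 23, T 18, S 10. S has the fewest and is eliminated.
Round 4: T 28, Q 23. T has a majority.

T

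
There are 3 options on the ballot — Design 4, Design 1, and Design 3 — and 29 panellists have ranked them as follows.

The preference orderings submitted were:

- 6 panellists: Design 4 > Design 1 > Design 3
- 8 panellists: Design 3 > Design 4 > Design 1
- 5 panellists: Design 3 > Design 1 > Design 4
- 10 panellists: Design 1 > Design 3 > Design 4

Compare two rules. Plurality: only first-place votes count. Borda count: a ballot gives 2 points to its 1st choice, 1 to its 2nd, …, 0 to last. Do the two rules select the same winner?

Yes

Plurality first-place counts: Design 4 6, Design 1 10, Design 3 13 → Design 3.
Borda totals: Design 4 20, Design 1 31, Design 3 36 → Design 3.
The two rules agree on Design 3.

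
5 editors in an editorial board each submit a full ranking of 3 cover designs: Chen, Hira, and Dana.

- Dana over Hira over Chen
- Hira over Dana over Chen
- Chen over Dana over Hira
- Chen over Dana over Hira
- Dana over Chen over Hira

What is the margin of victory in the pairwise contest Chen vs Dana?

1

Ballots ranking Chen above Dana: 2.
Ballots ranking Dana above Chen: 3.
Dana wins 3–2, a margin of 1.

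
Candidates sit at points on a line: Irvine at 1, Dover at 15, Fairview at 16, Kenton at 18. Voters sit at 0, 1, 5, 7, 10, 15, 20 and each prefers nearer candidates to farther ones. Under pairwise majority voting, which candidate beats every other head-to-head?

With single-peaked preferences on a line, the Condorcet winner is the candidate closest to the median voter.
The median voter (position 7) is closest to Irvine at 1.
Check: Irvine vs Fairview — voters closer to Irvine: 4 of 7.

Irvine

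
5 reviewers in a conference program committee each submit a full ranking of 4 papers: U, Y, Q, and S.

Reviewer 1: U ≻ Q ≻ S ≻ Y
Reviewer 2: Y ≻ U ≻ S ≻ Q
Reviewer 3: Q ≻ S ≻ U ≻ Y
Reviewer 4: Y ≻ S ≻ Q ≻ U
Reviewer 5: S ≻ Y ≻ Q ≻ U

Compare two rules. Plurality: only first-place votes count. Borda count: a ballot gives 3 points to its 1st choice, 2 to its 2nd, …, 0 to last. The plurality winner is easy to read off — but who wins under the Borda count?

S

Plurality first-place counts: U 1, Y 2, Q 1, S 1 → Y.
Borda totals: U 6, Y 8, Q 7, S 9 → S.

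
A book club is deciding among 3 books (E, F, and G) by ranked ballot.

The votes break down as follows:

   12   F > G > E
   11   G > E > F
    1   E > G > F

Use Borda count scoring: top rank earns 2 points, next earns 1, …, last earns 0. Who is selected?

G

Borda scores:
  E: 12·0 + 11·1 + 2 = 13
  F: 12·2 + 11·0 + 0 = 24
  G: 12·1 + 11·2 + 1 = 35
G has the highest total.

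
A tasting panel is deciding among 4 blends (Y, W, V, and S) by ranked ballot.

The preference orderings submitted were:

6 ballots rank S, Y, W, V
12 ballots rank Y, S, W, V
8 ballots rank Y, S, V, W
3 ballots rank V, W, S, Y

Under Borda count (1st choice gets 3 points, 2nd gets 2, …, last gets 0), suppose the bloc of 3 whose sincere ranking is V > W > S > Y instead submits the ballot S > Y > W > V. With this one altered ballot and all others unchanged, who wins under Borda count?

Y

Borda totals with the altered ballot: Y 78, W 21, V 8, S 67.
The winner is unchanged: still Y.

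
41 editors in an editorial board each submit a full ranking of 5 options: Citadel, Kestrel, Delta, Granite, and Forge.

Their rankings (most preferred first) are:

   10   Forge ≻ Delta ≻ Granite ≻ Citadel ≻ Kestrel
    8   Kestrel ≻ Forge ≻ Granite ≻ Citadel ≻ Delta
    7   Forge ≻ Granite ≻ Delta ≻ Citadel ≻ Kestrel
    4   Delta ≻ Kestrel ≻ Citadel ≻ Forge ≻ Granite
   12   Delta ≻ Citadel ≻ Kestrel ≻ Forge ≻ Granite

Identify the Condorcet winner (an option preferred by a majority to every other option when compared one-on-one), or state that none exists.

No Condorcet winner

Head-to-head results (41 voters total):
Citadel vs Kestrel: Citadel wins 29–12.
Citadel vs Delta: Delta wins 33–8.
Citadel vs Granite: Granite wins 25–16.
Citadel vs Forge: Forge wins 25–16.
Kestrel vs Delta: Delta wins 33–8.
Kestrel vs Granite: Kestrel wins 24–17.
Kestrel vs Forge: Kestrel wins 24–17.
Delta vs Granite: Delta wins 26–15.
Delta vs Forge: Forge wins 25–16.
Granite vs Forge: Forge wins 41–0.
No candidate beats all others: Citadel beats Kestrel beats Granite beats Citadel, a majority cycle.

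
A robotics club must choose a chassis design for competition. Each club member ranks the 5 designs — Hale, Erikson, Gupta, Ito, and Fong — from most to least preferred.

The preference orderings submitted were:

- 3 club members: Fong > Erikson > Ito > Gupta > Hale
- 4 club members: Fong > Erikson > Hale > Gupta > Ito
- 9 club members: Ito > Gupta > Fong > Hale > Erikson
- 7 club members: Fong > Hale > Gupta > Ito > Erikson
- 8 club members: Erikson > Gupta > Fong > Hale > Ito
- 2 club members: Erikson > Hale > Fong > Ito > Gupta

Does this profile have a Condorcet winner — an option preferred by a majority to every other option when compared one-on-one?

Head-to-head results (33 voters total):
Hale vs Erikson: Erikson wins 17–16.
Hale vs Gupta: Gupta wins 20–13.
Hale vs Ito: Hale wins 21–12.
Hale vs Fong: Fong wins 31–2.
Erikson vs Gupta: Erikson wins 17–16.
Erikson vs Ito: Erikson wins 17–16.
Erikson vs Fong: Fong wins 23–10.
Gupta vs Ito: Gupta wins 19–14.
Gupta vs Fong: Gupta wins 17–16.
Ito vs Fong: Fong wins 24–9.
No candidate beats all others: Erikson beats Gupta beats Fong beats Erikson, a majority cycle.

No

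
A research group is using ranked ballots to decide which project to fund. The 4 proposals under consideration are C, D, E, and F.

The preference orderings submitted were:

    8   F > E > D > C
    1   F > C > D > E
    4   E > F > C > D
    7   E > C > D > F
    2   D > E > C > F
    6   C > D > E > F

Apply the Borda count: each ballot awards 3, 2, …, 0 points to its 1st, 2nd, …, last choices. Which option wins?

E

Borda scores:
  C: 8·0 + 2 + 4·1 + 7·2 + 2·1 + 6·3 = 40
  D: 8·1 + 1 + 4·0 + 7·1 + 2·3 + 6·2 = 34
  E: 8·2 + 0 + 4·3 + 7·3 + 2·2 + 6·1 = 59
  F: 8·3 + 3 + 4·2 + 7·0 + 2·0 + 6·0 = 35
E has the highest total.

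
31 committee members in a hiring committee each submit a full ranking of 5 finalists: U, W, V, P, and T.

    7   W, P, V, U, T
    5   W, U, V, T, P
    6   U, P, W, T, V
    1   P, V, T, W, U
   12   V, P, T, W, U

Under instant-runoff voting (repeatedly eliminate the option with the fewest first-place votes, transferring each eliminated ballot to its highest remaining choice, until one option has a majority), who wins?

W

Round 1: W 12, V 12, U 6, P 1, T 0. T has the fewest and is eliminated.
Round 2: W 12, V 12, U 6, P 1. P has the fewest and is eliminated.
Round 3: V 13, W 12, U 6. U has the fewest and is eliminated.
Round 4: W 18, V 13. W has a majority.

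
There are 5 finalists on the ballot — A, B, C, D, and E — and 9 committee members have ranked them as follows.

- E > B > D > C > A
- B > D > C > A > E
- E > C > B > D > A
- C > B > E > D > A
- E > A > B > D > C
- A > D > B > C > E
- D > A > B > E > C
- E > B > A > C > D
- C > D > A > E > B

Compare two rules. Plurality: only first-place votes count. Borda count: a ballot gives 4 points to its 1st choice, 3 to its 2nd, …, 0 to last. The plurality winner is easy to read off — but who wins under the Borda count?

B

Plurality first-place counts: A 1, B 1, C 2, D 1, E 4 → E.
Borda totals: A 15, B 21, C 16, D 18, E 20 → B.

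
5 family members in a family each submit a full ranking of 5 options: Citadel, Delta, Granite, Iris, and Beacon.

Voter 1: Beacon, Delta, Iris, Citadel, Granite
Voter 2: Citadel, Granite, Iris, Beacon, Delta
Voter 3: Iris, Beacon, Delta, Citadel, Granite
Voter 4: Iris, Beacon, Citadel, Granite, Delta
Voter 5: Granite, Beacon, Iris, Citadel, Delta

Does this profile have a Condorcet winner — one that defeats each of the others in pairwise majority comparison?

Head-to-head results (5 voters total):
Citadel vs Delta: Citadel wins 3–2.
Citadel vs Granite: Citadel wins 4–1.
Citadel vs Iris: Iris wins 4–1.
Citadel vs Beacon: Beacon wins 4–1.
Delta vs Granite: Granite wins 3–2.
Delta vs Iris: Iris wins 4–1.
Delta vs Beacon: Beacon wins 5–0.
Granite vs Iris: Iris wins 3–2.
Granite vs Beacon: Beacon wins 3–2.
Iris vs Beacon: Iris wins 3–2.
Iris beats each rival — Citadel (4–1), Delta (4–1), Granite (3–2), Beacon (3–2) — so Iris is the Condorcet winner.

Yes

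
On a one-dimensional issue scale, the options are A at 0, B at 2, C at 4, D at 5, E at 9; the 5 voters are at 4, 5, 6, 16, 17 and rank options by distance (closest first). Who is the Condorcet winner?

D

With single-peaked preferences on a line, the Condorcet winner is the candidate closest to the median voter.
The median voter (position 6) is closest to D at 5.
Check: D vs B — voters closer to D: 5 of 5.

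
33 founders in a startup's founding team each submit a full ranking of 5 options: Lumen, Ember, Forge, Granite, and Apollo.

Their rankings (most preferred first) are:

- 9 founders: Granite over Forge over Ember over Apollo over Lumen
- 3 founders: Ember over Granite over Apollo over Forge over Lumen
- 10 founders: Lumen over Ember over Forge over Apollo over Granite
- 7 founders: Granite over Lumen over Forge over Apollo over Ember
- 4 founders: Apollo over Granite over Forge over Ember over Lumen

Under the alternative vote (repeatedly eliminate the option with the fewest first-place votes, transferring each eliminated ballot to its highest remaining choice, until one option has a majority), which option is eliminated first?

Forge

Round 1: Granite 16, Lumen 10, Apollo 4, Ember 3, Forge 0. Forge has the fewest and is eliminated.
Round 2: Granite 16, Lumen 10, Apollo 4, Ember 3. Ember has the fewest and is eliminated.
Round 3: Granite 19, Lumen 10, Apollo 4. Granite has a majority.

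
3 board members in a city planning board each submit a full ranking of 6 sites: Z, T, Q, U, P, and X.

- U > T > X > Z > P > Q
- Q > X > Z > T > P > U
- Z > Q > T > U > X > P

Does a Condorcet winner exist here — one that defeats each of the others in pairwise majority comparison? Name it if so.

Head-to-head results (3 voters total):
Z vs T: Z wins 2–1.
Z vs Q: Z wins 2–1.
Z vs U: Z wins 2–1.
Z vs P: Z wins 3–0.
Z vs X: X wins 2–1.
T vs Q: Q wins 2–1.
T vs U: T wins 2–1.
T vs P: T wins 3–0.
T vs X: T wins 2–1.
Q vs U: Q wins 2–1.
Q vs P: Q wins 2–1.
Q vs X: Q wins 2–1.
U vs P: U wins 2–1.
U vs X: U wins 2–1.
P vs X: X wins 3–0.
No candidate beats all others: Z beats T beats X beats Z, a majority cycle.

None — there is no Condorcet winner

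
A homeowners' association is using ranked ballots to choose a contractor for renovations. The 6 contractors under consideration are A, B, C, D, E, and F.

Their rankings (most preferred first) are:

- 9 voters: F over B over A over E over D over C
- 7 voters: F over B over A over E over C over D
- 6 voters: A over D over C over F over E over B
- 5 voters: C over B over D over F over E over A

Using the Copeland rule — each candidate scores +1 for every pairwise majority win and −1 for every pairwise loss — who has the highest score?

Pairwise results:
  A vs B: B wins 21–6.
  A vs C: A wins 22–5.
  A vs D: A wins 22–5.
  A vs E: A wins 22–5.
  A vs F: F wins 21–6.
  B vs C: B wins 16–11.
  B vs D: B wins 21–6.
  B vs E: B wins 21–6.
  B vs F: F wins 22–5.
  C vs D: D wins 15–12.
  C vs E: E wins 16–11.
  C vs F: F wins 16–11.
  D vs E: E wins 16–11.
  D vs F: F wins 16–11.
  E vs F: F wins 27–0.
Copeland scores (wins − losses):
  A: 3 − 2 = 1
  B: 4 − 1 = 3
  C: 0 − 5 = -5
  D: 1 − 4 = -3
  E: 2 − 3 = -1
  F: 5 − 0 = 5
F has the best Copeland score.

F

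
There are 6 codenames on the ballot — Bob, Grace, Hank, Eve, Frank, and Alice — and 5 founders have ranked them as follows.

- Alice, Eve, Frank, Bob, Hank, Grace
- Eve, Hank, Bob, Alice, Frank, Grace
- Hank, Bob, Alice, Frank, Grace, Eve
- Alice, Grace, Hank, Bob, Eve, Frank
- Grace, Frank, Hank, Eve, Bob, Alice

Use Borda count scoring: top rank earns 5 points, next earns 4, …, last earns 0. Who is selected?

Borda scores:
  Bob: 2 + 3 + 4 + 2 + 1 = 12
  Grace: 0 + 0 + 1 + 4 + 5 = 10
  Hank: 1 + 4 + 5 + 3 + 3 = 16
  Eve: 4 + 5 + 0 + 1 + 2 = 12
  Frank: 3 + 1 + 2 + 0 + 4 = 10
  Alice: 5 + 2 + 3 + 5 + 0 = 15
Hank has the highest total.

Hank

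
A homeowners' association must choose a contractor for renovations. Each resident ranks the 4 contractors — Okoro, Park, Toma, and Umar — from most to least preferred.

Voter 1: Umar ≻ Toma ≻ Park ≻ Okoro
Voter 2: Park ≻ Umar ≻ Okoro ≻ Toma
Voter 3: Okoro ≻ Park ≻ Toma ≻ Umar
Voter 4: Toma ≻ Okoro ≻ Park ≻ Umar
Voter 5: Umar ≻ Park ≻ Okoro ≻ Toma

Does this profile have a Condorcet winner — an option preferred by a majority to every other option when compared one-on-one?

Yes

Head-to-head results (5 voters total):
Okoro vs Park: Park wins 3–2.
Okoro vs Toma: Okoro wins 3–2.
Okoro vs Umar: Umar wins 3–2.
Park vs Toma: Park wins 3–2.
Park vs Umar: Park wins 3–2.
Toma vs Umar: Umar wins 3–2.
Park beats each rival — Okoro (3–2), Toma (3–2), Umar (3–2) — so Park is the Condorcet winner.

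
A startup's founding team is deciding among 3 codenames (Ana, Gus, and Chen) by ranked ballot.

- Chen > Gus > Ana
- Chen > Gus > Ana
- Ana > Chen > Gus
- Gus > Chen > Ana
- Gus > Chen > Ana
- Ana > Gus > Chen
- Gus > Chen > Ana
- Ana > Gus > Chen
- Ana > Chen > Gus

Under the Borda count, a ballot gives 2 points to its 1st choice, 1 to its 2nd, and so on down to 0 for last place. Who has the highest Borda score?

Gus

Borda scores:
  Ana: 0 + 0 + 2 + 0 + 0 + 2 + 0 + 2 + 2 = 8
  Gus: 1 + 1 + 0 + 2 + 2 + 1 + 2 + 1 + 0 = 10
  Chen: 2 + 2 + 1 + 1 + 1 + 0 + 1 + 0 + 1 = 9
Gus has the highest total.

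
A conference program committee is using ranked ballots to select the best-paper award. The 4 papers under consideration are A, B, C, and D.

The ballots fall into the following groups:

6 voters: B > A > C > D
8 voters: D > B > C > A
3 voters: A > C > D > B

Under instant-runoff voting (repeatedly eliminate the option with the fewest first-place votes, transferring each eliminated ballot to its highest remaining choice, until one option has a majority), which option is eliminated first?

Round 1: D 8, B 6, A 3, C 0. C has the fewest and is eliminated.
Round 2: D 8, B 6, A 3. A has the fewest and is eliminated.
Round 3: D 11, B 6. D has a majority.

C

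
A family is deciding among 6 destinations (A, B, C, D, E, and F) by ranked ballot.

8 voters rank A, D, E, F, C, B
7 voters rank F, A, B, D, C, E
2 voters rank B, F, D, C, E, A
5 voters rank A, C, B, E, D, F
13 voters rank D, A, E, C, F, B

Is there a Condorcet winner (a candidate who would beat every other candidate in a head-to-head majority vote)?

Yes

Head-to-head results (35 voters total):
A vs B: A wins 33–2.
A vs C: A wins 33–2.
A vs D: A wins 20–15.
A vs E: A wins 33–2.
A vs F: A wins 26–9.
B vs C: C wins 26–9.
B vs D: D wins 21–14.
B vs E: E wins 21–14.
B vs F: F wins 28–7.
C vs D: D wins 30–5.
C vs E: E wins 21–14.
C vs F: C wins 18–17.
D vs E: D wins 30–5.
D vs F: D wins 26–9.
E vs F: E wins 26–9.
A beats each rival — B (33–2), C (33–2), D (20–15), E (33–2), F (26–9) — so A is the Condorcet winner.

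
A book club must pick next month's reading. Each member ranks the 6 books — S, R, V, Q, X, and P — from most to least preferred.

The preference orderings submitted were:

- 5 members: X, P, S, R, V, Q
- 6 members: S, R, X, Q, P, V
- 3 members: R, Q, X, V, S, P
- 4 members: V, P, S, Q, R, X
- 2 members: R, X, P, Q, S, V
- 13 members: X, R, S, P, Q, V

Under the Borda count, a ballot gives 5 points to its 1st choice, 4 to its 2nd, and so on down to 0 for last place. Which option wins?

Borda scores:
  S: 5·3 + 6·5 + 3·1 + 4·3 + 2·1 + 13·3 = 101
  R: 5·2 + 6·4 + 3·5 + 4·1 + 2·5 + 13·4 = 115
  V: 5·1 + 6·0 + 3·2 + 4·5 + 2·0 + 13·0 = 31
  Q: 5·0 + 6·2 + 3·4 + 4·2 + 2·2 + 13·1 = 49
  X: 5·5 + 6·3 + 3·3 + 4·0 + 2·4 + 13·5 = 125
  P: 5·4 + 6·1 + 3·0 + 4·4 + 2·3 + 13·2 = 74
X has the highest total.

X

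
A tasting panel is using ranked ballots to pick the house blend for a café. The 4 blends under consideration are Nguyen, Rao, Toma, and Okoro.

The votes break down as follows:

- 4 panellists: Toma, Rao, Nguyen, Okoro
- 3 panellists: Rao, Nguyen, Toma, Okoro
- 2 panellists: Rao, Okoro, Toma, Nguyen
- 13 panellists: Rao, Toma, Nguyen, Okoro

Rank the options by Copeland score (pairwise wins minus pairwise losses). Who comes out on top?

Pairwise results:
  Nguyen vs Rao: Rao wins 22–0.
  Nguyen vs Toma: Toma wins 19–3.
  Nguyen vs Okoro: Nguyen wins 20–2.
  Rao vs Toma: Rao wins 18–4.
  Rao vs Okoro: Rao wins 22–0.
  Toma vs Okoro: Toma wins 20–2.
Copeland scores (wins − losses):
  Nguyen: 1 − 2 = -1
  Rao: 3 − 0 = 3
  Toma: 2 − 1 = 1
  Okoro: 0 − 3 = -3
Rao has the best Copeland score.

Rao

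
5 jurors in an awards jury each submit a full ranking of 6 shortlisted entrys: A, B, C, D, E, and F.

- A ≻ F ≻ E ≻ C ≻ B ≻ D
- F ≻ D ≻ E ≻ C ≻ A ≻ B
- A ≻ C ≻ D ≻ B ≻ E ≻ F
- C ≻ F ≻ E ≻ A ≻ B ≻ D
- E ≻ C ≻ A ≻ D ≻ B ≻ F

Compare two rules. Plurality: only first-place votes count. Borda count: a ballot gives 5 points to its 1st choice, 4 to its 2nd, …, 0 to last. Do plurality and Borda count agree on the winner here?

Plurality first-place counts: A 2, B 0, C 1, D 0, E 1, F 1 → A.
Borda totals: A 16, B 5, C 17, D 9, E 15, F 13 → C.
The two rules disagree: plurality picks A, Borda picks C.

No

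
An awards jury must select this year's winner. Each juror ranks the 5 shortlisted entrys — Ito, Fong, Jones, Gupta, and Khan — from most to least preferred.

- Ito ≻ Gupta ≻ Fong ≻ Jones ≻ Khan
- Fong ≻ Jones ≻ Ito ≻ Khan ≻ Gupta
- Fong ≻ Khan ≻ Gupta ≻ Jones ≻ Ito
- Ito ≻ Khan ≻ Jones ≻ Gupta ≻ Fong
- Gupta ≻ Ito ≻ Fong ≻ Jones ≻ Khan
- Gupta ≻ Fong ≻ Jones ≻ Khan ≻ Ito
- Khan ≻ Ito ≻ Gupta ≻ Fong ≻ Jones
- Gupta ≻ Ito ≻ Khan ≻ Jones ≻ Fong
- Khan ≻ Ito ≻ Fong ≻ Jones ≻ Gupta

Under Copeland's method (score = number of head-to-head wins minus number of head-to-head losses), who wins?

Pairwise results:
  Ito vs Fong: Ito wins 6–3.
  Ito vs Jones: Ito wins 6–3.
  Ito vs Gupta: Ito wins 5–4.
  Ito vs Khan: Ito wins 5–4.
  Fong vs Jones: Fong wins 7–2.
  Fong vs Gupta: Gupta wins 6–3.
  Fong vs Khan: Fong wins 5–4.
  Jones vs Gupta: Gupta wins 6–3.
  Jones vs Khan: Khan wins 5–4.
  Gupta vs Khan: Khan wins 5–4.
Copeland scores (wins − losses):
  Ito: 4 − 0 = 4
  Fong: 2 − 2 = 0
  Jones: 0 − 4 = -4
  Gupta: 2 − 2 = 0
  Khan: 2 − 2 = 0
Ito has the best Copeland score.

Ito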